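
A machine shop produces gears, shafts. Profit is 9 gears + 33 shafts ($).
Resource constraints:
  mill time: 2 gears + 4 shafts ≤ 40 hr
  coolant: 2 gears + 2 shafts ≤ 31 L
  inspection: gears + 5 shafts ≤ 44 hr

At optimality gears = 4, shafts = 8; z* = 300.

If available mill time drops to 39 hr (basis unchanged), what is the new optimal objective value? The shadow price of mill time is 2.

298

Δb = -1, so new z* = 300 + (2)·(-1) = 300 − 2 = 298.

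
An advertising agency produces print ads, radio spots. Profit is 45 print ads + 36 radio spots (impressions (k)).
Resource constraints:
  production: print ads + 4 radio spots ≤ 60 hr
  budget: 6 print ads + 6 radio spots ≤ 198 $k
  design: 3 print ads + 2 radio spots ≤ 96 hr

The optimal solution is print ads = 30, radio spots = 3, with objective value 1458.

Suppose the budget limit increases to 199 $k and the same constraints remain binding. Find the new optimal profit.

1461

At the optimum: production uses 42 of 60 (slack = 18); budget uses 198 of 198 (binding); design uses 96 of 96 (binding).
Since production is not tight, its dual is 0.
From A_Bᵀ y = c: 6·y_budget + 3·y_design = 45; 6·y_budget + 2·y_design = 36.
Solving: y_budget = 3, y_design = 9.
Δz = y_budget·Δb = 3 × (1) = 3, so new z* = 1458 + 3 = 1461.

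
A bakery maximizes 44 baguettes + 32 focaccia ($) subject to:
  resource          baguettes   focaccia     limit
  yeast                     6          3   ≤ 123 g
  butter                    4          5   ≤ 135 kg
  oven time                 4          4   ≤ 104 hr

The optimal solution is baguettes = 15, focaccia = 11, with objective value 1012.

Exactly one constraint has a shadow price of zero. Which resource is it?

butter

yeast: 123/123 (binding)
butter: 115/135 (slack 20)
oven time: 104/104 (binding)
By complementary slackness, a constraint with positive slack has shadow price 0 → butter.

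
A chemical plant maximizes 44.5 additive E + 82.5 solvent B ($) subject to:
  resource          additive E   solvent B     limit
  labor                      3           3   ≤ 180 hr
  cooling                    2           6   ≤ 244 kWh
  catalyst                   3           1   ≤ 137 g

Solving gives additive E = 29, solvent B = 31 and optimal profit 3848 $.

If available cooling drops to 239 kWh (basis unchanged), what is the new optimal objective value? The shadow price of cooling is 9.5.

Δb = -5, so new z* = 3848 + (9.5)·(-5) = 3848 − 47.5 = 3800.5.

3800.5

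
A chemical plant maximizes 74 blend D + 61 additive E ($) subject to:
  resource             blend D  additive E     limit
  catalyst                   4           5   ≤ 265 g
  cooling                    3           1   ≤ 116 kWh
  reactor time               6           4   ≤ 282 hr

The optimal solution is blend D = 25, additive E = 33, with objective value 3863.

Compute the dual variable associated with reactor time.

9

Check each constraint at x*: catalyst 265/265 (tight); cooling 108/116 (slack 8); reactor time 282/282 (tight).
By complementary slackness, y = 0 for the non-binding constraint.
From A_Bᵀ y = c: 4·y_catalyst + 6·y_reactor time = 74; 5·y_catalyst + 4·y_reactor time = 61.
Solving: y_catalyst = 5, y_reactor time = 9.
Shadow price of reactor time = 9.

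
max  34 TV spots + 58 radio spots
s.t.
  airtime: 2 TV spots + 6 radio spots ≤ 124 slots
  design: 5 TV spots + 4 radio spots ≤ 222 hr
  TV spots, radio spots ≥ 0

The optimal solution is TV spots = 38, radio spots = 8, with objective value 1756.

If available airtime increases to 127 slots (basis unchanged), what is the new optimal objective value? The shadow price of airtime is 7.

1777

Δb = 3, so new z* = 1756 + (7)·(3) = 1756 + 21 = 1777.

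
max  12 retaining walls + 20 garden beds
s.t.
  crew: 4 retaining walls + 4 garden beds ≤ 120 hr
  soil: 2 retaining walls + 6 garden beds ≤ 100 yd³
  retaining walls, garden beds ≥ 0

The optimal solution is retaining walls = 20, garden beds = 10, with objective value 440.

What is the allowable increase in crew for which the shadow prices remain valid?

Binding constraints: crew, soil. The basis is B = [[4,4],[2,6]] with det 16.
Per unit increase in crew, x* moves by d = (0.375, -0.125).
The basis stays optimal until garden beds reaches 0; allowable increase = 80 hr.

80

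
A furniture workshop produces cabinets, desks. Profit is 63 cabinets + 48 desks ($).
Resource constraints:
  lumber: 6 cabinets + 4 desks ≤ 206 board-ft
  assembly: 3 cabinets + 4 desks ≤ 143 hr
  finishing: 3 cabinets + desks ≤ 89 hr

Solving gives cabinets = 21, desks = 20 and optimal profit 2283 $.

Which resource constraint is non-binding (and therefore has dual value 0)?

finishing

lumber: 206/206 (binding)
assembly: 143/143 (binding)
finishing: 83/89 (slack 6)
By complementary slackness, a constraint with positive slack has shadow price 0 → finishing.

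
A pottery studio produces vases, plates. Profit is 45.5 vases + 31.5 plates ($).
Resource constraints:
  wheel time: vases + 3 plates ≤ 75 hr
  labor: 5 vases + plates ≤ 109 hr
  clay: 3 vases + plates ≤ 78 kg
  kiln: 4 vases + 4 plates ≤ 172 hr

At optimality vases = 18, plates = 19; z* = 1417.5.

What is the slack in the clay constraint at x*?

clay used = 3·18 + 1·19 = 73; slack = 78 − 73 = 5.

5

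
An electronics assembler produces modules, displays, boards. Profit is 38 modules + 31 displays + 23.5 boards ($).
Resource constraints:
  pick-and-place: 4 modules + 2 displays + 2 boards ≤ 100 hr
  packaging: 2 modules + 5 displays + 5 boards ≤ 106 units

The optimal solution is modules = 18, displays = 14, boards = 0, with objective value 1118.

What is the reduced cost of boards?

-7.5

Both pick-and-place and packaging are binding at x*.
Dual feasibility on the basic columns requires 4·y_pick-and-place + 2·y_packaging = 38, 2·y_pick-and-place + 5·y_packaging = 31.
Solving: y_pick-and-place = 8, y_packaging = 3.
Reduced cost of boards: c₃ − yᵀa₃ = 23.5 − (8·2 + 3·5) = 23.5 − 31 = -7.5.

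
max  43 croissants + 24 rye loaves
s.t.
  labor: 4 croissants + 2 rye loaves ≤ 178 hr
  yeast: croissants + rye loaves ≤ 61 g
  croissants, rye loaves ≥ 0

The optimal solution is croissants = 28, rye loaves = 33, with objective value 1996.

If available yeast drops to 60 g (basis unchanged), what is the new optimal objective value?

At the optimum: labor uses 178 of 178 (binding); yeast uses 61 of 61 (binding).
Dual feasibility on the basic columns requires 4·y_labor + 1·y_yeast = 43, 2·y_labor + 1·y_yeast = 24.
This yields shadow prices y_labor = 9.5, y_yeast = 5.
Δz = y_yeast·Δb = 5 × (-1) = -5, so new z* = 1996 − 5 = 1991.

1991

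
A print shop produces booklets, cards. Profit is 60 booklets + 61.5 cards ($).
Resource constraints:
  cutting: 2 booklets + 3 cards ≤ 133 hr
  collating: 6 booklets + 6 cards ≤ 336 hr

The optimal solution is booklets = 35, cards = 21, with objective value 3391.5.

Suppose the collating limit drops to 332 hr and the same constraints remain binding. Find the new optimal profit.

Both cutting and collating are binding at x*.
From A_Bᵀ y = c: 2·y_cutting + 6·y_collating = 60; 3·y_cutting + 6·y_collating = 61.5.
→ y_cutting = 1.5 and y_collating = 9.5.
Δz = y_collating·Δb = 9.5 × (-4) = -38, so new z* = 3391.5 − 38 = 3353.5.

3353.5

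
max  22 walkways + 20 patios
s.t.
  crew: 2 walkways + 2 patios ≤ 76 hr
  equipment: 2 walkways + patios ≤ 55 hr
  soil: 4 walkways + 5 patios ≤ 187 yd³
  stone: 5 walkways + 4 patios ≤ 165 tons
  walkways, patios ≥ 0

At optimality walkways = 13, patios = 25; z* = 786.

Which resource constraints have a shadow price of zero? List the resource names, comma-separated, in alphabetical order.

equipment, soil

crew: 76/76 (binding)
equipment: 51/55 (slack 4)
soil: 177/187 (slack 10)
stone: 165/165 (binding)
By complementary slackness, a constraint with positive slack has shadow price 0 → equipment, soil.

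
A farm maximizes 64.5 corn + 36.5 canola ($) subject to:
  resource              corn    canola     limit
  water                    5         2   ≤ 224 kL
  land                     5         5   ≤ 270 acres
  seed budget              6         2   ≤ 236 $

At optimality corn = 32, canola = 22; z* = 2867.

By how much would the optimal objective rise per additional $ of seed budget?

7

At the optimum: water uses 204 of 224 (slack = 20); land uses 270 of 270 (binding); seed budget uses 236 of 236 (binding).
By complementary slackness, y = 0 for the non-binding constraint.
The binding rows give the dual system: 5·y_land + 6·y_seed budget = 64.5 and 5·y_land + 2·y_seed budget = 36.5.
This yields shadow prices y_land = 4.5, y_seed budget = 7.
Shadow price of seed budget = 7.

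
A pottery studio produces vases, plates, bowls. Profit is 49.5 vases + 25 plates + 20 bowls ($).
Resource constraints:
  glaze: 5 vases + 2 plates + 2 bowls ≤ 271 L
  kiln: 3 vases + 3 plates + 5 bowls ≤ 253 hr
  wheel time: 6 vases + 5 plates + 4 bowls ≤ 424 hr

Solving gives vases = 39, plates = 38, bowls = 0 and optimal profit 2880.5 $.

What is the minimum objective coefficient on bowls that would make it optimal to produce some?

23

Binding: glaze and wheel time. Non-binding: kiln (22 unused).
Since kiln is not tight, its dual is 0.
From A_Bᵀ y = c: 5·y_glaze + 6·y_wheel time = 49.5; 2·y_glaze + 5·y_wheel time = 25.
Solving: y_glaze = 7.5, y_wheel time = 2.
bowls enters the basis when its profit ≥ yᵀa₃ = 7.5·2 + 2·4 = 23.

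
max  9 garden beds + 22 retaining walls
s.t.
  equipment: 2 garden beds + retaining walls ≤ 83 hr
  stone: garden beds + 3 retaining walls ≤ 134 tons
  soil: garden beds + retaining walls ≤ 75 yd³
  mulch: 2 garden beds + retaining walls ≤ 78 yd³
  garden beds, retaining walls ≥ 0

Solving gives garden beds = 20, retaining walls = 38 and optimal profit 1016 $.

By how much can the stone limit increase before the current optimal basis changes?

Binding constraints: stone, mulch. The basis is B = [[1,3],[2,1]] with det -5.
Per unit increase in stone, x* moves by d = (-0.2, 0.4).
The basis stays optimal until soil becomes binding; allowable increase = 85 tons.

85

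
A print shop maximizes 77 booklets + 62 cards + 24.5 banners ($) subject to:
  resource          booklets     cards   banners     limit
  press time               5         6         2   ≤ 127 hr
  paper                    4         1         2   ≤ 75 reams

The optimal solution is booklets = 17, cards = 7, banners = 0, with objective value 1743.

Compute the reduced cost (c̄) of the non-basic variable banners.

At the optimum: press time uses 127 of 127 (binding); paper uses 75 of 75 (binding).
From A_Bᵀ y = c: 5·y_press time + 4·y_paper = 77; 6·y_press time + 1·y_paper = 62.
Solving: y_press time = 9, y_paper = 8.
Reduced cost of banners: c₃ − yᵀa₃ = 24.5 − (9·2 + 8·2) = 24.5 − 34 = -9.5.

-9.5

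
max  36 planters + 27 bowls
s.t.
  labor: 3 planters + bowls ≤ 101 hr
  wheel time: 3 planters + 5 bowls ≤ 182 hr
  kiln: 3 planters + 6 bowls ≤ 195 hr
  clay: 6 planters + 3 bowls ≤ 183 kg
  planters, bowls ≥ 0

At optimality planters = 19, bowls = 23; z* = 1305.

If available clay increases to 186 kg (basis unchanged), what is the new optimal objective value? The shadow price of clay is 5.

Δb = 3, so new z* = 1305 + (5)·(3) = 1305 + 15 = 1320.

1320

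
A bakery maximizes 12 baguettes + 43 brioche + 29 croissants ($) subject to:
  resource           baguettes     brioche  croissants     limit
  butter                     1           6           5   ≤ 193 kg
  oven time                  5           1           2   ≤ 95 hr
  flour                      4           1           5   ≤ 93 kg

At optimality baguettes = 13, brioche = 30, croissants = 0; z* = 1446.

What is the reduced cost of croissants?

Binding: butter and oven time. Non-binding: flour (11 unused).
Slack constraints have shadow price 0 (complementary slackness).
From A_Bᵀ y = c: 1·y_butter + 5·y_oven time = 12; 6·y_butter + 1·y_oven time = 43.
Solving: y_butter = 7, y_oven time = 1.
Reduced cost of croissants: c₃ − yᵀa₃ = 29 − (7·5 + 1·2) = 29 − 37 = -8.

-8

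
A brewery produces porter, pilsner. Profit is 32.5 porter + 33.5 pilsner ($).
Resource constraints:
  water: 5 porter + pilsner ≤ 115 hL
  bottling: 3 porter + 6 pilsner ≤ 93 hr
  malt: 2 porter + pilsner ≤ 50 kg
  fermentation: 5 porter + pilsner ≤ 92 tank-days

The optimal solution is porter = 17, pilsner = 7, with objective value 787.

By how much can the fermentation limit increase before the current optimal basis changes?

Binding constraints: bottling, fermentation. The basis is B = [[3,6],[5,1]] with det -27.
Per unit increase in fermentation, x* moves by d = (0.2222, -0.1111).
The basis stays optimal until water becomes binding; allowable increase = 23 tank-days.

23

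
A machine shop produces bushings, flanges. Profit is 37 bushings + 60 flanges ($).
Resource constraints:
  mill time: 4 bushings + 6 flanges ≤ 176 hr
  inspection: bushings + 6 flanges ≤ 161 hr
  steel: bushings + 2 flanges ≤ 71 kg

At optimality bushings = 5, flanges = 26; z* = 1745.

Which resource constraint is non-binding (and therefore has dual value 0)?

mill time: 176/176 (binding)
inspection: 161/161 (binding)
steel: 57/71 (slack 14)
By complementary slackness, a constraint with positive slack has shadow price 0 → steel.

steel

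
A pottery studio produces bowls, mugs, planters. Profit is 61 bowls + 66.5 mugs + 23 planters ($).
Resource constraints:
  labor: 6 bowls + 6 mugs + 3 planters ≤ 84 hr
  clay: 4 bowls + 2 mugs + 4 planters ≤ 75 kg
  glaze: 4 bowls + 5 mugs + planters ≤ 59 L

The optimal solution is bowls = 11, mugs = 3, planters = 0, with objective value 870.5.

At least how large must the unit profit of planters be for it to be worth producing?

25

Binding: labor and glaze. Non-binding: clay (25 unused).
By complementary slackness, y = 0 for the non-binding constraint.
From A_Bᵀ y = c: 6·y_labor + 4·y_glaze = 61; 6·y_labor + 5·y_glaze = 66.5.
→ y_labor = 6.5 and y_glaze = 5.5.
planters enters the basis when its profit ≥ yᵀa₃ = 6.5·3 + 5.5·1 = 25.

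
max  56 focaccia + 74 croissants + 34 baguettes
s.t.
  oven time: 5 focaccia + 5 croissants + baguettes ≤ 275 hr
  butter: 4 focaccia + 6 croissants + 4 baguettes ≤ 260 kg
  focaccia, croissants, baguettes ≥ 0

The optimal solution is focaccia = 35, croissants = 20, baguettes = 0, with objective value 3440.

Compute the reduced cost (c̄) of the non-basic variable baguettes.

Both oven time and butter are binding at x*.
The binding rows give the dual system: 5·y_oven time + 4·y_butter = 56 and 5·y_oven time + 6·y_butter = 74.
→ y_oven time = 4 and y_butter = 9.
Reduced cost of baguettes: c₃ − yᵀa₃ = 34 − (4·1 + 9·4) = 34 − 40 = -6.

-6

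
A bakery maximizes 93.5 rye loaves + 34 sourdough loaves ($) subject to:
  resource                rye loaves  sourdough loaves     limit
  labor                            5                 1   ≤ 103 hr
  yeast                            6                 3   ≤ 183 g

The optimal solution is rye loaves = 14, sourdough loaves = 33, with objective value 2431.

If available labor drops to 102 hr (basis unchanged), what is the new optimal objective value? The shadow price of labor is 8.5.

2422.5

Δb = -1, so new z* = 2431 + (8.5)·(-1) = 2431 − 8.5 = 2422.5.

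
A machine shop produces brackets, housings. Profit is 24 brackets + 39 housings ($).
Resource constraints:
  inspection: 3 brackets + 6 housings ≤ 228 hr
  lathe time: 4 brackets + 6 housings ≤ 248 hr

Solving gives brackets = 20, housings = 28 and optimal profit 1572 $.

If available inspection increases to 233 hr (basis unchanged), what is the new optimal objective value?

1582

At the optimum: inspection uses 228 of 228 (binding); lathe time uses 248 of 248 (binding).
From A_Bᵀ y = c: 3·y_inspection + 4·y_lathe time = 24; 6·y_inspection + 6·y_lathe time = 39.
Solving: y_inspection = 2, y_lathe time = 4.5.
Δz = y_inspection·Δb = 2 × (5) = 10, so new z* = 1572 + 10 = 1582.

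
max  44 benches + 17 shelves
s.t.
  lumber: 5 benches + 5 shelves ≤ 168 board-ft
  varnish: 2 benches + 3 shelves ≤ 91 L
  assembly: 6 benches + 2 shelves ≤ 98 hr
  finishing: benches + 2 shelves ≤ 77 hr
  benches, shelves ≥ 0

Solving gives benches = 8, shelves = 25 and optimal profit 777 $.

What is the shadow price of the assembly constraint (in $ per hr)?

7

Binding: varnish and assembly. Non-binding: lumber (3 unused), finishing (19 unused).
Slack constraints have shadow price 0 (complementary slackness).
The binding rows give the dual system: 2·y_varnish + 6·y_assembly = 44 and 3·y_varnish + 2·y_assembly = 17.
This yields shadow prices y_varnish = 1, y_assembly = 7.
Shadow price of assembly = 7.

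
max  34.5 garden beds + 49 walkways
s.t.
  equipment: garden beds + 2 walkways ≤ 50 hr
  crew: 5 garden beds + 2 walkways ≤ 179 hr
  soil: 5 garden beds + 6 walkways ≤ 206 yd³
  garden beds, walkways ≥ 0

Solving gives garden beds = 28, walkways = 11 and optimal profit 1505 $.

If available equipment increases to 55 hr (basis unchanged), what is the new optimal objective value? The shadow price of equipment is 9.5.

1552.5

Δb = 5, so new z* = 1505 + (9.5)·(5) = 1505 + 47.5 = 1552.5.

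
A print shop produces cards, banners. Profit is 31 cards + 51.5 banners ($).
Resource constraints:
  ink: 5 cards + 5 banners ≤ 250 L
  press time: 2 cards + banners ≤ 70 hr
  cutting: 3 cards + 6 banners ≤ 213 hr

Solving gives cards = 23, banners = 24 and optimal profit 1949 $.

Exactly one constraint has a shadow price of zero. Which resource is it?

ink: 235/250 (slack 15)
press time: 70/70 (binding)
cutting: 213/213 (binding)
By complementary slackness, a constraint with positive slack has shadow price 0 → ink.

ink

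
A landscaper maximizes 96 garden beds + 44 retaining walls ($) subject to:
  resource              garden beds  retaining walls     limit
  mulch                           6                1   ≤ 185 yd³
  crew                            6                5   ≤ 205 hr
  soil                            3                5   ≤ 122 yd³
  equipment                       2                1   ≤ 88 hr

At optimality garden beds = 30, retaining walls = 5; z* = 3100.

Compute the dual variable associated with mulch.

9

Binding: mulch and crew. Non-binding: soil (7 unused), equipment (23 unused).
Since soil, equipment are not tight, their duals are 0.
From A_Bᵀ y = c: 6·y_mulch + 6·y_crew = 96; 1·y_mulch + 5·y_crew = 44.
Solving: y_mulch = 9, y_crew = 7.
Shadow price of mulch = 9.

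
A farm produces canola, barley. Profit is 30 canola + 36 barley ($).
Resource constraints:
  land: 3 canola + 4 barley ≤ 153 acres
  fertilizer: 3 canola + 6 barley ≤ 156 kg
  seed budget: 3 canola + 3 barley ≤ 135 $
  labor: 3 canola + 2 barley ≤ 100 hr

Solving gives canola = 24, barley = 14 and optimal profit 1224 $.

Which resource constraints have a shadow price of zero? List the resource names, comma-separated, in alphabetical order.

land: 128/153 (slack 25)
fertilizer: 156/156 (binding)
seed budget: 114/135 (slack 21)
labor: 100/100 (binding)
By complementary slackness, a constraint with positive slack has shadow price 0 → land, seed budget.

land, seed budget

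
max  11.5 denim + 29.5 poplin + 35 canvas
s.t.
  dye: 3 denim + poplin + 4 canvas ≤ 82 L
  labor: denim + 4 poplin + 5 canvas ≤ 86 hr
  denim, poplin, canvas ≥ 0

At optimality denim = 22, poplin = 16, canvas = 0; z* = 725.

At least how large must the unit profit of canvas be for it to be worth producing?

Both dye and labor are binding at x*.
From A_Bᵀ y = c: 3·y_dye + 1·y_labor = 11.5; 1·y_dye + 4·y_labor = 29.5.
This yields shadow prices y_dye = 1.5, y_labor = 7.
canvas enters the basis when its profit ≥ yᵀa₃ = 1.5·4 + 7·5 = 41.

41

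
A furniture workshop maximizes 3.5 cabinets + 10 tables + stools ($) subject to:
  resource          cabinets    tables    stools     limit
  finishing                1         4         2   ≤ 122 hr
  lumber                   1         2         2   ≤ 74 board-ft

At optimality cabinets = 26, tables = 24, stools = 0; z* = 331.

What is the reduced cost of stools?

-6

At the optimum: finishing uses 122 of 122 (binding); lumber uses 74 of 74 (binding).
Dual feasibility on the basic columns requires 1·y_finishing + 1·y_lumber = 3.5, 4·y_finishing + 2·y_lumber = 10.
→ y_finishing = 1.5 and y_lumber = 2.
Reduced cost of stools: c₃ − yᵀa₃ = 1 − (1.5·2 + 2·2) = 1 − 7 = -6.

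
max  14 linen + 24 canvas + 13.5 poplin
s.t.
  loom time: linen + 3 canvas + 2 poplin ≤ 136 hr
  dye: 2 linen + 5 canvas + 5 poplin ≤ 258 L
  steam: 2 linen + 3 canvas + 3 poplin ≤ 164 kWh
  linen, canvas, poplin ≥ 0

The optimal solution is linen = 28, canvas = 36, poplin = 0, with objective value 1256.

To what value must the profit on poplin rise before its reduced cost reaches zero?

Binding: loom time and steam. Non-binding: dye (22 unused).
Slack constraints have shadow price 0 (complementary slackness).
The binding rows give the dual system: 1·y_loom time + 2·y_steam = 14 and 3·y_loom time + 3·y_steam = 24.
This yields shadow prices y_loom time = 2, y_steam = 6.
poplin enters the basis when its profit ≥ yᵀa₃ = 2·2 + 6·3 = 22.

22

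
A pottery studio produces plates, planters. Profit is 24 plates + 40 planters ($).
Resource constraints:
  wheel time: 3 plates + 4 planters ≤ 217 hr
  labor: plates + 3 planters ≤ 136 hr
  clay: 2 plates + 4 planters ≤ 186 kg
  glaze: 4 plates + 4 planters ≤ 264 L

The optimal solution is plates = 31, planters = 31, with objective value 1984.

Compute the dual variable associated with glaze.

Binding: wheel time and clay. Non-binding: labor (12 unused), glaze (16 unused).
Slack constraints have shadow price 0 (complementary slackness).
From A_Bᵀ y = c: 3·y_wheel time + 2·y_clay = 24; 4·y_wheel time + 4·y_clay = 40.
→ y_wheel time = 4 and y_clay = 6.
Shadow price of glaze = 0.

0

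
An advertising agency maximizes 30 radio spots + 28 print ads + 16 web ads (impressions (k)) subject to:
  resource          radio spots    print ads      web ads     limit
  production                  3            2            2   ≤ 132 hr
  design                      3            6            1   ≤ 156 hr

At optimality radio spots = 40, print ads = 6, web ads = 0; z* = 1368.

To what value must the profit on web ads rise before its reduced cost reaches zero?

Both production and design are binding at x*.
The binding rows give the dual system: 3·y_production + 3·y_design = 30 and 2·y_production + 6·y_design = 28.
Solving: y_production = 8, y_design = 2.
web ads enters the basis when its profit ≥ yᵀa₃ = 8·2 + 2·1 = 18.

18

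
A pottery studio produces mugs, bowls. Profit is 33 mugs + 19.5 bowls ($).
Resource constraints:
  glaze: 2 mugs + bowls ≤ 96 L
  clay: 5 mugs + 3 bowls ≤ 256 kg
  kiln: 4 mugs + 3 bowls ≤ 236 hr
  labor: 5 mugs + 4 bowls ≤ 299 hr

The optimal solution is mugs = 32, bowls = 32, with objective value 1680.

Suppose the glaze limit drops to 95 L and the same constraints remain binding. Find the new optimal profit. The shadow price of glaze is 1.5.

Δb = -1, so new z* = 1680 + (1.5)·(-1) = 1680 − 1.5 = 1678.5.

1678.5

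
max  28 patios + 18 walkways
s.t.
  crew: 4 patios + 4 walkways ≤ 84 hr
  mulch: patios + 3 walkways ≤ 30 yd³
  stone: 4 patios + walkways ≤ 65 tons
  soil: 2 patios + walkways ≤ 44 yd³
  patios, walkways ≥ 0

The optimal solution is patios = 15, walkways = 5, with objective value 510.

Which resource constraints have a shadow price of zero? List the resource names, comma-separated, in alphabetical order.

crew, soil

crew: 80/84 (slack 4)
mulch: 30/30 (binding)
stone: 65/65 (binding)
soil: 35/44 (slack 9)
By complementary slackness, a constraint with positive slack has shadow price 0 → crew, soil.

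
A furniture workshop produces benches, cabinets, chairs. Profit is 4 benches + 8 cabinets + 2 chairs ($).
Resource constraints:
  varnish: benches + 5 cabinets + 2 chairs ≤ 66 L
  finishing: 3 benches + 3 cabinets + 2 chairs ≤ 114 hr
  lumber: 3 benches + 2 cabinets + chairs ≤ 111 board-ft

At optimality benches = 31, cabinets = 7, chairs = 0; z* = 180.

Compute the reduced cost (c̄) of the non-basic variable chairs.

Binding: varnish and finishing. Non-binding: lumber (4 unused).
Slack constraints have shadow price 0 (complementary slackness).
The binding rows give the dual system: 1·y_varnish + 3·y_finishing = 4 and 5·y_varnish + 3·y_finishing = 8.
This yields shadow prices y_varnish = 1, y_finishing = 1.
Reduced cost of chairs: c₃ − yᵀa₃ = 2 − (1·2 + 1·2) = 2 − 4 = -2.

-2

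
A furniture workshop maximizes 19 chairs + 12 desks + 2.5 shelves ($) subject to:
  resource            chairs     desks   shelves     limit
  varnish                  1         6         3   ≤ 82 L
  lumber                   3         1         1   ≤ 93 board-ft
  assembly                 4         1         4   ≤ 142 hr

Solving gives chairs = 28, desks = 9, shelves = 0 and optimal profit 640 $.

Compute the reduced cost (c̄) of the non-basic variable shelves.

-6.5

At the optimum: varnish uses 82 of 82 (binding); lumber uses 93 of 93 (binding); assembly uses 121 of 142 (slack = 21).
Since assembly is not tight, its dual is 0.
Dual feasibility on the basic columns requires 1·y_varnish + 3·y_lumber = 19, 6·y_varnish + 1·y_lumber = 12.
This yields shadow prices y_varnish = 1, y_lumber = 6.
Reduced cost of shelves: c₃ − yᵀa₃ = 2.5 − (1·3 + 6·1) = 2.5 − 9 = -6.5.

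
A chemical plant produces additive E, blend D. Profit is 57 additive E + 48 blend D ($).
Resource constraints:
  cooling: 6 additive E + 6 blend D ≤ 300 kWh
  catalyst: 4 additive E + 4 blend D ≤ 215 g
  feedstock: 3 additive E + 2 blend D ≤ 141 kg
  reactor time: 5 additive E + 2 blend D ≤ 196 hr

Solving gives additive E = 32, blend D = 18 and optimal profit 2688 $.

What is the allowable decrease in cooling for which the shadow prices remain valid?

Binding constraints: cooling, reactor time. The basis is B = [[6,6],[5,2]] with det -18.
Per unit decrease in cooling, x* moves by d = (0.1111, -0.2778).
The basis stays optimal until blend D reaches 0; allowable decrease = 64.8 kWh.

64.8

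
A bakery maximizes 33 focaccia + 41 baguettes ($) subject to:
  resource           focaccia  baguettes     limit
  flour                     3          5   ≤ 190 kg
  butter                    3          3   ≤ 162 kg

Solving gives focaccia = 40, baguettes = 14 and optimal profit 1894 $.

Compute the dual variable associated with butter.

7

At the optimum: flour uses 190 of 190 (binding); butter uses 162 of 162 (binding).
From A_Bᵀ y = c: 3·y_flour + 3·y_butter = 33; 5·y_flour + 3·y_butter = 41.
→ y_flour = 4 and y_butter = 7.
Shadow price of butter = 7.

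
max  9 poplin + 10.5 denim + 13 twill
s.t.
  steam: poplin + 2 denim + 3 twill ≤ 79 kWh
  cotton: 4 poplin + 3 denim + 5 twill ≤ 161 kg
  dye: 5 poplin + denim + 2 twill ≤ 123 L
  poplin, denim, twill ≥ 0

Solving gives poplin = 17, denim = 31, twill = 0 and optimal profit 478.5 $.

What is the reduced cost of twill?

-3.5

Check each constraint at x*: steam 79/79 (tight); cotton 161/161 (tight); dye 116/123 (slack 7).
By complementary slackness, y = 0 for the non-binding constraint.
The binding rows give the dual system: 1·y_steam + 4·y_cotton = 9 and 2·y_steam + 3·y_cotton = 10.5.
This yields shadow prices y_steam = 3, y_cotton = 1.5.
Reduced cost of twill: c₃ − yᵀa₃ = 13 − (3·3 + 1.5·5) = 13 − 16.5 = -3.5.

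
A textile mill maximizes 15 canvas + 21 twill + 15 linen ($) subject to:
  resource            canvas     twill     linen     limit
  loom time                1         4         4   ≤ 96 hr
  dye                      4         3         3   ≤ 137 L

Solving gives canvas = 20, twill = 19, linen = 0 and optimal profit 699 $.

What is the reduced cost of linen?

-6

Both loom time and dye are binding at x*.
The binding rows give the dual system: 1·y_loom time + 4·y_dye = 15 and 4·y_loom time + 3·y_dye = 21.
This yields shadow prices y_loom time = 3, y_dye = 3.
Reduced cost of linen: c₃ − yᵀa₃ = 15 − (3·4 + 3·3) = 15 − 21 = -6.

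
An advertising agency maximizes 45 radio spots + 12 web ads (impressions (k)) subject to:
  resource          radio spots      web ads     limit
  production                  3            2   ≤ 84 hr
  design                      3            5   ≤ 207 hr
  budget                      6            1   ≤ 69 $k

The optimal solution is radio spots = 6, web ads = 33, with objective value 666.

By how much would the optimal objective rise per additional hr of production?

Binding: production and budget. Non-binding: design (24 unused).
By complementary slackness, y = 0 for the non-binding constraint.
The binding rows give the dual system: 3·y_production + 6·y_budget = 45 and 2·y_production + 1·y_budget = 12.
This yields shadow prices y_production = 3, y_budget = 6.
Shadow price of production = 3.

3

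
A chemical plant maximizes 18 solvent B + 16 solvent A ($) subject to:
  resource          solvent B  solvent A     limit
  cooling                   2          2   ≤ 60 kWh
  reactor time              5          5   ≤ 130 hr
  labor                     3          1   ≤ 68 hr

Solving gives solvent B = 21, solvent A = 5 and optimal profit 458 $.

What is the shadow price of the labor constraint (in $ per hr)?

Check each constraint at x*: cooling 52/60 (slack 8); reactor time 130/130 (tight); labor 68/68 (tight).
Since cooling is not tight, its dual is 0.
The binding rows give the dual system: 5·y_reactor time + 3·y_labor = 18 and 5·y_reactor time + 1·y_labor = 16.
Solving: y_reactor time = 3, y_labor = 1.
Shadow price of labor = 1.

1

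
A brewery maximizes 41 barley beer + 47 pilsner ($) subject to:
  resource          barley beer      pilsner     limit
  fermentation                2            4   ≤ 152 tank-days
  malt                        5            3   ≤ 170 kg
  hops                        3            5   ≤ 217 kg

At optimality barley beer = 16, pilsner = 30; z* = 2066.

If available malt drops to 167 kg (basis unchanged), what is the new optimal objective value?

2051

Binding: fermentation and malt. Non-binding: hops (19 unused).
By complementary slackness, y = 0 for the non-binding constraint.
From A_Bᵀ y = c: 2·y_fermentation + 5·y_malt = 41; 4·y_fermentation + 3·y_malt = 47.
→ y_fermentation = 8 and y_malt = 5.
Δz = y_malt·Δb = 5 × (-3) = -15, so new z* = 2066 − 15 = 2051.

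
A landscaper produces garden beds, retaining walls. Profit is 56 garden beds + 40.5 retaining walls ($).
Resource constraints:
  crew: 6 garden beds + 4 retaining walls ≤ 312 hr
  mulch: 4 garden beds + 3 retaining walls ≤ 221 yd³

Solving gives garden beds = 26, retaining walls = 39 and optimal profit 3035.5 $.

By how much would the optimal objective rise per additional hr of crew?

Both crew and mulch are binding at x*.
The binding rows give the dual system: 6·y_crew + 4·y_mulch = 56 and 4·y_crew + 3·y_mulch = 40.5.
This yields shadow prices y_crew = 3, y_mulch = 9.5.
Shadow price of crew = 3.

3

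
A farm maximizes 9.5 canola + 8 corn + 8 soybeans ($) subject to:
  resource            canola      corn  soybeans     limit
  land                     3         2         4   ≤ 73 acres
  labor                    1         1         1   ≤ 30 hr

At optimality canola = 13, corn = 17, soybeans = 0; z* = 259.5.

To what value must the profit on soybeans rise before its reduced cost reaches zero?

11

Check each constraint at x*: land 73/73 (tight); labor 30/30 (tight).
The binding rows give the dual system: 3·y_land + 1·y_labor = 9.5 and 2·y_land + 1·y_labor = 8.
→ y_land = 1.5 and y_labor = 5.
soybeans enters the basis when its profit ≥ yᵀa₃ = 1.5·4 + 5·1 = 11.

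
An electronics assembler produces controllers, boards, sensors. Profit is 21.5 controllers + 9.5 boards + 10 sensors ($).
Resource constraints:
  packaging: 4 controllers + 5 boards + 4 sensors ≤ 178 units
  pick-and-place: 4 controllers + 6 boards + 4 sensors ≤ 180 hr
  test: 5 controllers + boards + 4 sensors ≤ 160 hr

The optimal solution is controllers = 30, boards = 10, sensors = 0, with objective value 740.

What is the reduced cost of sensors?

-8

Binding: pick-and-place and test. Non-binding: packaging (8 unused).
By complementary slackness, y = 0 for the non-binding constraint.
The binding rows give the dual system: 4·y_pick-and-place + 5·y_test = 21.5 and 6·y_pick-and-place + 1·y_test = 9.5.
This yields shadow prices y_pick-and-place = 1, y_test = 3.5.
Reduced cost of sensors: c₃ − yᵀa₃ = 10 − (1·4 + 3.5·4) = 10 − 18 = -8.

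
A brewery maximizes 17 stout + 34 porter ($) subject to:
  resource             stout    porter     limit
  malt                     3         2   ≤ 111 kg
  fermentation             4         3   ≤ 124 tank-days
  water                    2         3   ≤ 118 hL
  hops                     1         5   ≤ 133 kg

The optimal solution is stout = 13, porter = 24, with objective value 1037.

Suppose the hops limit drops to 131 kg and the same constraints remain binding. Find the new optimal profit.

Binding: fermentation and hops. Non-binding: malt (24 unused), water (20 unused).
Since malt, water are not tight, their duals are 0.
The binding rows give the dual system: 4·y_fermentation + 1·y_hops = 17 and 3·y_fermentation + 5·y_hops = 34.
This yields shadow prices y_fermentation = 3, y_hops = 5.
Δz = y_hops·Δb = 5 × (-2) = -10, so new z* = 1037 − 10 = 1027.

1027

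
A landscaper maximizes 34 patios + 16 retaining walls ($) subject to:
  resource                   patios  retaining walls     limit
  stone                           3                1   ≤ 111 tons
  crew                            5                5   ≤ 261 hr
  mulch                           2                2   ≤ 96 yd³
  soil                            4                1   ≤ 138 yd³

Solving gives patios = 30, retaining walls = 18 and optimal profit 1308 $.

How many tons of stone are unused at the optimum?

3

stone used = 3·30 + 1·18 = 108; slack = 111 − 108 = 3.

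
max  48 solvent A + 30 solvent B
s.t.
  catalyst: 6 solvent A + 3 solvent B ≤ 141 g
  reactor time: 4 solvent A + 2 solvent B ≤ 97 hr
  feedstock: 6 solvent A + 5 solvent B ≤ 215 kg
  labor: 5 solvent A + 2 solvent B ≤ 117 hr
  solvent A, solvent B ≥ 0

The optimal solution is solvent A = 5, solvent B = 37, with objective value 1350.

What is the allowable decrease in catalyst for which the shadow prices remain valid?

12

Binding constraints: catalyst, feedstock. The basis is B = [[6,3],[6,5]] with det 12.
Per unit decrease in catalyst, x* moves by d = (-0.4167, 0.5).
The basis stays optimal until solvent A reaches 0; allowable decrease = 12 g.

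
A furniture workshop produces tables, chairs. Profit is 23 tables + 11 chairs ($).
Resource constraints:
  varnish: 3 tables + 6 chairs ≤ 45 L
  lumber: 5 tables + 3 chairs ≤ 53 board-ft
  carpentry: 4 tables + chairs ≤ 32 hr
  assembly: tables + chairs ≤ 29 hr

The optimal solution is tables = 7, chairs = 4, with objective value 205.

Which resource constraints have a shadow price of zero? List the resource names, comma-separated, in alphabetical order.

varnish: 45/45 (binding)
lumber: 47/53 (slack 6)
carpentry: 32/32 (binding)
assembly: 11/29 (slack 18)
By complementary slackness, a constraint with positive slack has shadow price 0 → assembly, lumber.

assembly, lumber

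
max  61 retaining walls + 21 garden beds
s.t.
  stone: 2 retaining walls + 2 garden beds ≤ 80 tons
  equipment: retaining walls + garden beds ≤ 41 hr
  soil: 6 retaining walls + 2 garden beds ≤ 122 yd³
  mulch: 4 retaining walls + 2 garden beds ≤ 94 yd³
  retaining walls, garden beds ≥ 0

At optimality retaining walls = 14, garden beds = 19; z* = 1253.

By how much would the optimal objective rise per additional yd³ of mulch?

Binding: soil and mulch. Non-binding: stone (14 unused), equipment (8 unused).
By complementary slackness, y = 0 for the non-binding constraints.
Dual feasibility on the basic columns requires 6·y_soil + 4·y_mulch = 61, 2·y_soil + 2·y_mulch = 21.
This yields shadow prices y_soil = 9.5, y_mulch = 1.
Shadow price of mulch = 1.

1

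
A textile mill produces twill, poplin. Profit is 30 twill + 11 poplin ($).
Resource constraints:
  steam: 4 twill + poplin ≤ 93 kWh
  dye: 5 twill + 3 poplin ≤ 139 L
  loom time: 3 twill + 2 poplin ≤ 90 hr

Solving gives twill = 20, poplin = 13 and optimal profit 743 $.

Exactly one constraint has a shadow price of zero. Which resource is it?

loom time

steam: 93/93 (binding)
dye: 139/139 (binding)
loom time: 86/90 (slack 4)
By complementary slackness, a constraint with positive slack has shadow price 0 → loom time.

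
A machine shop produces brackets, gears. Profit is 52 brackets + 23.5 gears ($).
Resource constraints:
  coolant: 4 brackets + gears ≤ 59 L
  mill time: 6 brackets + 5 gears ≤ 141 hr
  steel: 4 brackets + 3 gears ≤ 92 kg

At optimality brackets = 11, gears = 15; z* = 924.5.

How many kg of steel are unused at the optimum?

3

steel used = 4·11 + 3·15 = 89; slack = 92 − 89 = 3.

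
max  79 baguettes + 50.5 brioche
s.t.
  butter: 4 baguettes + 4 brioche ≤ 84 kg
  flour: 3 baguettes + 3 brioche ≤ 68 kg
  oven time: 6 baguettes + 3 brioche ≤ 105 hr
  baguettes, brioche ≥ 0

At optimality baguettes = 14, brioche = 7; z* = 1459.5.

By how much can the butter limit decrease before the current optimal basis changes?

Binding constraints: butter, oven time. The basis is B = [[4,4],[6,3]] with det -12.
Per unit decrease in butter, x* moves by d = (0.25, -0.5).
The basis stays optimal until brioche reaches 0; allowable decrease = 14 kg.

14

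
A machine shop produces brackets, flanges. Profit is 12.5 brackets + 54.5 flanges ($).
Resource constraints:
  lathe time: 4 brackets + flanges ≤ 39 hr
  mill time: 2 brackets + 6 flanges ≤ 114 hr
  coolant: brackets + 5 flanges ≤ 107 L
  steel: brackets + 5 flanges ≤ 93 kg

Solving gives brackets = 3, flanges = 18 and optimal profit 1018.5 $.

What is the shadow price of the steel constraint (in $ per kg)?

At the optimum: lathe time uses 30 of 39 (slack = 9); mill time uses 114 of 114 (binding); coolant uses 93 of 107 (slack = 14); steel uses 93 of 93 (binding).
Since lathe time, coolant are not tight, their duals are 0.
From A_Bᵀ y = c: 2·y_mill time + 1·y_steel = 12.5; 6·y_mill time + 5·y_steel = 54.5.
This yields shadow prices y_mill time = 2, y_steel = 8.5.
Shadow price of steel = 8.5.

8.5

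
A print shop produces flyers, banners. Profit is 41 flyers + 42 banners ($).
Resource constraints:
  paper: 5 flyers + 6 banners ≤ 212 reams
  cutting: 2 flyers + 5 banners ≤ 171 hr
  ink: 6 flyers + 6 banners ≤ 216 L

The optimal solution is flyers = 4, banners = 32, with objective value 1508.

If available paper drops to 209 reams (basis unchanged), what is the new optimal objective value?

Binding: paper and ink. Non-binding: cutting (3 unused).
Since cutting is not tight, its dual is 0.
From A_Bᵀ y = c: 5·y_paper + 6·y_ink = 41; 6·y_paper + 6·y_ink = 42.
→ y_paper = 1 and y_ink = 6.
Δz = y_paper·Δb = 1 × (-3) = -3, so new z* = 1508 − 3 = 1505.

1505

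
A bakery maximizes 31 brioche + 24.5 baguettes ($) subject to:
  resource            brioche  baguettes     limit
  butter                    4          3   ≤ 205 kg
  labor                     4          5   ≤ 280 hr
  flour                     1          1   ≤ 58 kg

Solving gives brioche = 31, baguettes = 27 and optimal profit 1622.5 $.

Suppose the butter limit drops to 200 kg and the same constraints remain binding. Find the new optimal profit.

1590

Binding: butter and flour. Non-binding: labor (21 unused).
Since labor is not tight, its dual is 0.
The binding rows give the dual system: 4·y_butter + 1·y_flour = 31 and 3·y_butter + 1·y_flour = 24.5.
This yields shadow prices y_butter = 6.5, y_flour = 5.
Δz = y_butter·Δb = 6.5 × (-5) = -32.5, so new z* = 1622.5 − 32.5 = 1590.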